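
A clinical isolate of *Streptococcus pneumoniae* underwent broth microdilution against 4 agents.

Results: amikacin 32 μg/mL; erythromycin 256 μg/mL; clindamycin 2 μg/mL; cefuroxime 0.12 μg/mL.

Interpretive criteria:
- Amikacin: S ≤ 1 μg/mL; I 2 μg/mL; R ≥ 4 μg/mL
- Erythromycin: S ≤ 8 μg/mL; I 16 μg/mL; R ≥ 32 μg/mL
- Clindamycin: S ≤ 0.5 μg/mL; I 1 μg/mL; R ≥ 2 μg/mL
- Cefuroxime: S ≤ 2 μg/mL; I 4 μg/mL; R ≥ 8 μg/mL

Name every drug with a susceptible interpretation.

Amikacin (32 μg/mL) ≥ 4 μg/mL ⇒ Resistant
Erythromycin 256 μg/mL: ≥ 32 μg/mL → Resistant
Clindamycin 2 μg/mL: ≥ 2 μg/mL → R
Cefuroxime (0.12 μg/mL) ≤ 2 μg/mL — Susceptible

cefuroxime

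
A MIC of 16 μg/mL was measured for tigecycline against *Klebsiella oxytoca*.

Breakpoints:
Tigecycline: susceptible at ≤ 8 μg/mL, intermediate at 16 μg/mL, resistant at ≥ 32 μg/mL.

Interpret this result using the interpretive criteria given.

Tigecycline (16 μg/mL) = 16 μg/mL — I

I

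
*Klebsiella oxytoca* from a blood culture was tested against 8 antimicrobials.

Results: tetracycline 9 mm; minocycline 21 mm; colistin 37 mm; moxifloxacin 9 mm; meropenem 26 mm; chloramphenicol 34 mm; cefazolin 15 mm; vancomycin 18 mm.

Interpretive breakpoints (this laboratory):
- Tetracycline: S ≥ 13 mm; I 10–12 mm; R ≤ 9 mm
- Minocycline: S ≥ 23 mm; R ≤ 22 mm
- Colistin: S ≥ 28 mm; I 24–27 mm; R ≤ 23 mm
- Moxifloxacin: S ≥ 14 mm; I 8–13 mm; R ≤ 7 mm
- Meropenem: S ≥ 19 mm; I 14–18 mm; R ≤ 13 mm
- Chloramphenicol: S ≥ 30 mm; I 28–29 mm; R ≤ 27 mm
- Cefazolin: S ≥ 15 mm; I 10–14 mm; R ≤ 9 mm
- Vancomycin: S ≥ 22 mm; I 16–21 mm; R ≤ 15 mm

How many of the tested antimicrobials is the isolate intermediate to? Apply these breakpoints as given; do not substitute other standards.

Tetracycline: 9 mm is ≤ 9 mm ⇒ R
Minocycline (21 mm) ≤ 22 mm ⇒ R
Colistin (37 mm) ≥ 28 mm — S
Moxifloxacin (9 mm) in 8–13 mm ⇒ I
Meropenem (26 mm) ≥ 19 mm ⇒ S
Chloramphenicol 34 mm: ≥ 30 mm → Susceptible
Cefazolin: 15 mm is ≥ 15 mm — S
Vancomycin (18 mm) in 16–21 mm — I
Intermediate: 2

2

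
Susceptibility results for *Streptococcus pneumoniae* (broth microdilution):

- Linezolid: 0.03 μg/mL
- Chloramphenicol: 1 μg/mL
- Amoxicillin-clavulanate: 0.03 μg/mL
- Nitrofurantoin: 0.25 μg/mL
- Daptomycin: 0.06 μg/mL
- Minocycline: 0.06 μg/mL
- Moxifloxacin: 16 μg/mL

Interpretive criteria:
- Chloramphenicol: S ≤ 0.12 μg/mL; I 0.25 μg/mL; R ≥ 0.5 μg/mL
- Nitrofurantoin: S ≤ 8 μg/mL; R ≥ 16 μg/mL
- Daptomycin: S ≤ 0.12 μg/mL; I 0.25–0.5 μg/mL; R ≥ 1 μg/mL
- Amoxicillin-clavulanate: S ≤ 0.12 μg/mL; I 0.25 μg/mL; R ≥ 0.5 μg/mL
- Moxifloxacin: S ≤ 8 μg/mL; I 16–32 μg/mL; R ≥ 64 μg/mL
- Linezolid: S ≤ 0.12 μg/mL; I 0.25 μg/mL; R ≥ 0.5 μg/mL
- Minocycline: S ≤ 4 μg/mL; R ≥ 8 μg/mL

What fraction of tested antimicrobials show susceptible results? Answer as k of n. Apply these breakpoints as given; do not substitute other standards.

Linezolid 0.03 μg/mL: ≤ 0.12 μg/mL → S
Chloramphenicol: 1 μg/mL is ≥ 0.5 μg/mL → R
Amoxicillin-clavulanate 0.03 μg/mL: ≤ 0.12 μg/mL ⇒ susceptible
Nitrofurantoin (0.25 μg/mL) ≤ 8 μg/mL → Susceptible
Daptomycin: 0.06 μg/mL is ≤ 0.12 μg/mL — S
Minocycline 0.06 μg/mL: ≤ 4 μg/mL → susceptible
Moxifloxacin (16 μg/mL) in 16–32 μg/mL → I
Susceptible: 5/7

5 of 7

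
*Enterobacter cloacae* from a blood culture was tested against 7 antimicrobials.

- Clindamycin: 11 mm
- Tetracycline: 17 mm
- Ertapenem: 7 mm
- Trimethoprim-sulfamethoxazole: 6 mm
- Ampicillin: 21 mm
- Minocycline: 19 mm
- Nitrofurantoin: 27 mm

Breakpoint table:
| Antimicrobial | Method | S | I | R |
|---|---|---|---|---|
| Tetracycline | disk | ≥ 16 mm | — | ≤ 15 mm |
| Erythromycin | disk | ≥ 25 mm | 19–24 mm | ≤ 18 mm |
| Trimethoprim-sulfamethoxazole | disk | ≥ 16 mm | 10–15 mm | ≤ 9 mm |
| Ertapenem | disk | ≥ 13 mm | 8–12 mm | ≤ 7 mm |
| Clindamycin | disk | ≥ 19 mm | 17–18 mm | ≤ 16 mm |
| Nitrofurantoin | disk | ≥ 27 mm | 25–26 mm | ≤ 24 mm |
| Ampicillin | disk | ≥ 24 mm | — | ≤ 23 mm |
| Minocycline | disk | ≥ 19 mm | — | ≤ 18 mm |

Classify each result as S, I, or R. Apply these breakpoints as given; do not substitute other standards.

Clindamycin 11 mm: ≤ 16 mm → Resistant
Tetracycline (17 mm) ≥ 16 mm — susceptible
Ertapenem: 7 mm is ≤ 7 mm ⇒ R
Trimethoprim-sulfamethoxazole: 6 mm is ≤ 9 mm → resistant
Ampicillin: 21 mm is ≤ 23 mm — R
Minocycline: 19 mm is ≥ 19 mm → S
Nitrofurantoin: 27 mm is ≥ 27 mm ⇒ S

R, S, R, R, R, S, S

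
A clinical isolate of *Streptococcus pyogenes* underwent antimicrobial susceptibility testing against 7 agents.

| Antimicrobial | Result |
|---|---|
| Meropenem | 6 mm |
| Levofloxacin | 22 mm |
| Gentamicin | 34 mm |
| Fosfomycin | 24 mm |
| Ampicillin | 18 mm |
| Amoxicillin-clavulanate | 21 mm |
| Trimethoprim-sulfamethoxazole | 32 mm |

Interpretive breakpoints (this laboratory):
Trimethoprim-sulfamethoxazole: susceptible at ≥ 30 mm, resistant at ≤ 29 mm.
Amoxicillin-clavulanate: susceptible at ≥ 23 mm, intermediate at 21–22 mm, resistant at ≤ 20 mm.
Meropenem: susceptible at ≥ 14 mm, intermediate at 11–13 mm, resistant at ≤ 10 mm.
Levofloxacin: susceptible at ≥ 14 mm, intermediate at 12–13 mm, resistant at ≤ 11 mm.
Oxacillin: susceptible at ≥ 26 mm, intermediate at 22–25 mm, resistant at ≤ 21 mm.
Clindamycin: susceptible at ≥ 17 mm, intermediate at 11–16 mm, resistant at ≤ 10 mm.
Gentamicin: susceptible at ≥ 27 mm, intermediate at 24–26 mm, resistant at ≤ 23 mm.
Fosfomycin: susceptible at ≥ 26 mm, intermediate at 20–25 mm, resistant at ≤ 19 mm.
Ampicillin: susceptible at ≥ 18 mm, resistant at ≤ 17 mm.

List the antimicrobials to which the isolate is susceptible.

Meropenem (6 mm) ≤ 10 mm → Resistant
Levofloxacin 22 mm: ≥ 14 mm — susceptible
Gentamicin: 34 mm is ≥ 27 mm → Susceptible
Fosfomycin: 24 mm is in 20–25 mm ⇒ intermediate
Ampicillin: 18 mm is ≥ 18 mm ⇒ susceptible
Amoxicillin-clavulanate: 21 mm is in 21–22 mm → intermediate
Trimethoprim-sulfamethoxazole 32 mm: ≥ 30 mm ⇒ susceptible

levofloxacin, gentamicin, ampicillin, trimethoprim-sulfamethoxazole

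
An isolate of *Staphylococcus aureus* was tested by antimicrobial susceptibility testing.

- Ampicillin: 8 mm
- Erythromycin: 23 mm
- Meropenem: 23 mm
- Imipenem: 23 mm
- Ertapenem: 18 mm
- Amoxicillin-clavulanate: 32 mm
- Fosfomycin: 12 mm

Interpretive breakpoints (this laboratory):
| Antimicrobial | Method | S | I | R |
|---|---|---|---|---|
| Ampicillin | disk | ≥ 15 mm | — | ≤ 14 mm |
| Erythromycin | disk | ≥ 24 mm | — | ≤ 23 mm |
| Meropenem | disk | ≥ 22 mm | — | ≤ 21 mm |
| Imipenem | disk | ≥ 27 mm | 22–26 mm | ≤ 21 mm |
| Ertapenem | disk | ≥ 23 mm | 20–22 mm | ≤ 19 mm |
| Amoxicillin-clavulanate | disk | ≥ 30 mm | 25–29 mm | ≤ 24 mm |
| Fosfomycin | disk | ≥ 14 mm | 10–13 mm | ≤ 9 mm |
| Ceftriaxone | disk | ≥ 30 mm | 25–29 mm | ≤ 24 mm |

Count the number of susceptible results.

Ampicillin 8 mm: ≤ 14 mm ⇒ R
Erythromycin: 23 mm is ≤ 23 mm — R
Meropenem: 23 mm is ≥ 22 mm — susceptible
Imipenem 23 mm: in 22–26 mm — Intermediate
Ertapenem: 18 mm is ≤ 19 mm — R
Amoxicillin-clavulanate 32 mm: ≥ 30 mm → Susceptible
Fosfomycin: 12 mm is in 10–13 mm ⇒ I
Susceptible: 2

2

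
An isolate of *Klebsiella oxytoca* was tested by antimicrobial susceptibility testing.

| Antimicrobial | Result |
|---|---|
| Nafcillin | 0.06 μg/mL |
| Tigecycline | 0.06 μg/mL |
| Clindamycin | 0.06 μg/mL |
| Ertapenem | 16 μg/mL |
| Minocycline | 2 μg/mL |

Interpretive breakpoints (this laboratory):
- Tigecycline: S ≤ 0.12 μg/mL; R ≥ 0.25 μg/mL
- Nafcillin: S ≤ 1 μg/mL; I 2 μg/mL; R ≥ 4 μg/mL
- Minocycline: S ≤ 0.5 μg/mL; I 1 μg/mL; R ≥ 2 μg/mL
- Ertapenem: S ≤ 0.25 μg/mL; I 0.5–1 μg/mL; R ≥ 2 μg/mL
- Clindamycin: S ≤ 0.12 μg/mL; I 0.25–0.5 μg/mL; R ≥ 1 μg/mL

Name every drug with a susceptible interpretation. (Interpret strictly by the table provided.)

nafcillin, tigecycline, clindamycin

Nafcillin (0.06 μg/mL) ≤ 1 μg/mL ⇒ S
Tigecycline 0.06 μg/mL: ≤ 0.12 μg/mL → Susceptible
Clindamycin 0.06 μg/mL: ≤ 0.12 μg/mL ⇒ S
Ertapenem (16 μg/mL) ≥ 2 μg/mL ⇒ Resistant
Minocycline 2 μg/mL: ≥ 2 μg/mL — Resistant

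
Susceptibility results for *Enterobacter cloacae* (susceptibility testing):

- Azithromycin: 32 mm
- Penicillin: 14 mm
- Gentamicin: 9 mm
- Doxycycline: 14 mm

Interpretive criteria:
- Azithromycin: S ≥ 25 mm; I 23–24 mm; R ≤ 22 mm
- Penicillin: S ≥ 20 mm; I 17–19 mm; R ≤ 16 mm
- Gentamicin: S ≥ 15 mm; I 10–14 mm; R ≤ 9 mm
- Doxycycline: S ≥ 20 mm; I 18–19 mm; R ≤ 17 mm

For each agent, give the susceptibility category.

S, R, R, R

Azithromycin 32 mm: ≥ 25 mm — Susceptible
Penicillin (14 mm) ≤ 16 mm — R
Gentamicin: 9 mm is ≤ 9 mm → R
Doxycycline 14 mm: ≤ 17 mm → resistant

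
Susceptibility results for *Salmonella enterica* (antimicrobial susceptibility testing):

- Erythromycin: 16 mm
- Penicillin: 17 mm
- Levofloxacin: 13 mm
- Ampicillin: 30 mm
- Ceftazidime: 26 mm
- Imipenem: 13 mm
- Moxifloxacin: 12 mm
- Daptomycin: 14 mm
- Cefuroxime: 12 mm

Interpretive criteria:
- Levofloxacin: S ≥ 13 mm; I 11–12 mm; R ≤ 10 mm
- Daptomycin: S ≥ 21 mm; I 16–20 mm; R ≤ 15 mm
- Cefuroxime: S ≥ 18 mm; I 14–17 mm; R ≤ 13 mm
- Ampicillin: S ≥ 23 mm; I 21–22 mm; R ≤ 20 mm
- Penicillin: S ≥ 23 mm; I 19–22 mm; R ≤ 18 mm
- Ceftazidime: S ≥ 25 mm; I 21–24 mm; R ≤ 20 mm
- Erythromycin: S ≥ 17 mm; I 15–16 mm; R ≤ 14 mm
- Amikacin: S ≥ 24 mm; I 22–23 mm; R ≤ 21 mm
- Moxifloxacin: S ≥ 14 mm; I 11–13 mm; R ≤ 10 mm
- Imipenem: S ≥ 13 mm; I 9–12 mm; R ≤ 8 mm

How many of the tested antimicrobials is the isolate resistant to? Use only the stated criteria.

3

Erythromycin: 16 mm is in 15–16 mm → Intermediate
Penicillin 17 mm: ≤ 18 mm — Resistant
Levofloxacin: 13 mm is ≥ 13 mm — susceptible
Ampicillin (30 mm) ≥ 23 mm — S
Ceftazidime 26 mm: ≥ 25 mm → S
Imipenem: 13 mm is ≥ 13 mm — S
Moxifloxacin: 12 mm is in 11–13 mm → Intermediate
Daptomycin (14 mm) ≤ 15 mm ⇒ resistant
Cefuroxime 12 mm: ≤ 13 mm ⇒ resistant
Resistant: 3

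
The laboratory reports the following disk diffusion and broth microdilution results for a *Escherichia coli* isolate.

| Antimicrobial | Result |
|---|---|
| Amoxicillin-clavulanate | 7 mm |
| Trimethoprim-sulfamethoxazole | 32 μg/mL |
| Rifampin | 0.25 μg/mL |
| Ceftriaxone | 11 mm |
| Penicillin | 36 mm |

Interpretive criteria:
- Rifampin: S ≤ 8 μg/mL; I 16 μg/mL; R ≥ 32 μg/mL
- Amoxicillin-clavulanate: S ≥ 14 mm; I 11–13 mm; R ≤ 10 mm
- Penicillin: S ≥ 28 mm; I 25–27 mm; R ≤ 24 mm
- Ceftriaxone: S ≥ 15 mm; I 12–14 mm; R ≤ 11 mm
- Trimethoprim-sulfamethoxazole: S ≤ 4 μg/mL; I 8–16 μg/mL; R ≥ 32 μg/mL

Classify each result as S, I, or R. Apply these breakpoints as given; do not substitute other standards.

Amoxicillin-clavulanate (7 mm) ≤ 10 mm — R
Trimethoprim-sulfamethoxazole: 32 μg/mL is ≥ 32 μg/mL → Resistant
Rifampin 0.25 μg/mL: ≤ 8 μg/mL ⇒ susceptible
Ceftriaxone 11 mm: ≤ 11 mm — resistant
Penicillin (36 mm) ≥ 28 mm ⇒ susceptible

R, R, S, R, S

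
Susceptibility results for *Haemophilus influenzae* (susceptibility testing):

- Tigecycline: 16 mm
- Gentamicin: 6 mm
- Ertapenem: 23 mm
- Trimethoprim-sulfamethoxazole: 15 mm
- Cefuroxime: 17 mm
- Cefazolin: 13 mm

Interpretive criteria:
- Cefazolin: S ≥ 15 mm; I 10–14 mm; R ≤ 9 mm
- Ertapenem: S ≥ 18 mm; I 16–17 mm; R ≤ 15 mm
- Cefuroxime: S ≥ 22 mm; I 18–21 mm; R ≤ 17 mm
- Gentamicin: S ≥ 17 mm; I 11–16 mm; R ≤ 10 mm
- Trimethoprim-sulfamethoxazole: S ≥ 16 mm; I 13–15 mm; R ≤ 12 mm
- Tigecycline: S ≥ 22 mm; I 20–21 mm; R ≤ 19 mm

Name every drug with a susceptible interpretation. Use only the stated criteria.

Tigecycline (16 mm) ≤ 19 mm — R
Gentamicin: 6 mm is ≤ 10 mm → resistant
Ertapenem: 23 mm is ≥ 18 mm ⇒ Susceptible
Trimethoprim-sulfamethoxazole (15 mm) in 13–15 mm ⇒ I
Cefuroxime: 17 mm is ≤ 17 mm ⇒ resistant
Cefazolin: 13 mm is in 10–14 mm ⇒ intermediate

ertapenem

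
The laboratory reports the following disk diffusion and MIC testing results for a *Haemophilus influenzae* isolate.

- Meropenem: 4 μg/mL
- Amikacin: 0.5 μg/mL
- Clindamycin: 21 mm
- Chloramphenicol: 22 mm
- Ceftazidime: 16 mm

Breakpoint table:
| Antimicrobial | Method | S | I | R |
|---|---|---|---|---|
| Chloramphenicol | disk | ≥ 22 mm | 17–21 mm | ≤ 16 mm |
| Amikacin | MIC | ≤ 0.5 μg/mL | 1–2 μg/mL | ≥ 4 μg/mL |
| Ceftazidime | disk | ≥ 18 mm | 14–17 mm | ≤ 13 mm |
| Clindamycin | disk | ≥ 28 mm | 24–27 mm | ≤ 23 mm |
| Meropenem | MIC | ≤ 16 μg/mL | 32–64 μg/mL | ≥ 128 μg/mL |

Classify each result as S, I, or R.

Meropenem: 4 μg/mL is ≤ 16 μg/mL ⇒ S
Amikacin (0.5 μg/mL) ≤ 0.5 μg/mL — S
Clindamycin (21 mm) ≤ 23 mm → resistant
Chloramphenicol: 22 mm is ≥ 22 mm — susceptible
Ceftazidime 16 mm: in 14–17 mm → I

S, S, R, S, I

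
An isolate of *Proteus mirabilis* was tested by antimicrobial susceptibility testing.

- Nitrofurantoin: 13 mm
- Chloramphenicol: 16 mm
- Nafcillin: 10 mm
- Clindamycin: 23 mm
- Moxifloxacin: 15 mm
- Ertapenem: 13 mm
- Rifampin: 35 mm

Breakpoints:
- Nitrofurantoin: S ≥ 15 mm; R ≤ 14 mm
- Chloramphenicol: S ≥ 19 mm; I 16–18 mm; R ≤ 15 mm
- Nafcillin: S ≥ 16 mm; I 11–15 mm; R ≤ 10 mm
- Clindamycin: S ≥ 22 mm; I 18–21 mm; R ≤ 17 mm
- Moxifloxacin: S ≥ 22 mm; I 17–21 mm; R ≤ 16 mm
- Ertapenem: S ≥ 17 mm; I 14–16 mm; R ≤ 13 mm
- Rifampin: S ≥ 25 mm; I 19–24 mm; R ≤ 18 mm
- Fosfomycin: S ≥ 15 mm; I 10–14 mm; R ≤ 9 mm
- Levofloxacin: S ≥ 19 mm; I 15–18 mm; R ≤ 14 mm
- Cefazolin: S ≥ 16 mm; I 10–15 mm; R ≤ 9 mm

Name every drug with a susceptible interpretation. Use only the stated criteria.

clindamycin, rifampin

Nitrofurantoin: 13 mm is ≤ 14 mm — Resistant
Chloramphenicol (16 mm) in 16–18 mm → Intermediate
Nafcillin 10 mm: ≤ 10 mm — resistant
Clindamycin: 23 mm is ≥ 22 mm ⇒ S
Moxifloxacin 15 mm: ≤ 16 mm — R
Ertapenem: 13 mm is ≤ 13 mm — Resistant
Rifampin: 35 mm is ≥ 25 mm — Susceptible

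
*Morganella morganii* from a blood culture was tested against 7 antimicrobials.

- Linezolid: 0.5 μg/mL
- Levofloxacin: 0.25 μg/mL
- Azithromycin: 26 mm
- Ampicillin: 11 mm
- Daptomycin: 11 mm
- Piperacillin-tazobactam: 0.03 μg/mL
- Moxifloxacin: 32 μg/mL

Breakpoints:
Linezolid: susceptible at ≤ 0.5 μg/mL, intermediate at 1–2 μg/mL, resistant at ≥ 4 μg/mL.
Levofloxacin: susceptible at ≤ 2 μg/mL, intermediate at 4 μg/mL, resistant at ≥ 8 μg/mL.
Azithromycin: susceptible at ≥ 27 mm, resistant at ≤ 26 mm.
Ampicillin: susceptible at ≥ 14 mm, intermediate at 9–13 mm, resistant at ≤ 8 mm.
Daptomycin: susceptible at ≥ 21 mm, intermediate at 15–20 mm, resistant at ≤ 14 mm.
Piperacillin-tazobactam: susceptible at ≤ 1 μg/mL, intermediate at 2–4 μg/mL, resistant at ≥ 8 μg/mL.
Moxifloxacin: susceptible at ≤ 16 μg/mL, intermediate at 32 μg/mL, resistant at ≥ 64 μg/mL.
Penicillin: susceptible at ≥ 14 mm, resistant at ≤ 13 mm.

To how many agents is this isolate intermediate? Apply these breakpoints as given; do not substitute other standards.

2

Linezolid: 0.5 μg/mL is ≤ 0.5 μg/mL → susceptible
Levofloxacin (0.25 μg/mL) ≤ 2 μg/mL — Susceptible
Azithromycin: 26 mm is ≤ 26 mm → Resistant
Ampicillin: 11 mm is in 9–13 mm → Intermediate
Daptomycin 11 mm: ≤ 14 mm → Resistant
Piperacillin-tazobactam: 0.03 μg/mL is ≤ 1 μg/mL ⇒ S
Moxifloxacin 32 μg/mL: = 32 μg/mL — intermediate
Intermediate: 2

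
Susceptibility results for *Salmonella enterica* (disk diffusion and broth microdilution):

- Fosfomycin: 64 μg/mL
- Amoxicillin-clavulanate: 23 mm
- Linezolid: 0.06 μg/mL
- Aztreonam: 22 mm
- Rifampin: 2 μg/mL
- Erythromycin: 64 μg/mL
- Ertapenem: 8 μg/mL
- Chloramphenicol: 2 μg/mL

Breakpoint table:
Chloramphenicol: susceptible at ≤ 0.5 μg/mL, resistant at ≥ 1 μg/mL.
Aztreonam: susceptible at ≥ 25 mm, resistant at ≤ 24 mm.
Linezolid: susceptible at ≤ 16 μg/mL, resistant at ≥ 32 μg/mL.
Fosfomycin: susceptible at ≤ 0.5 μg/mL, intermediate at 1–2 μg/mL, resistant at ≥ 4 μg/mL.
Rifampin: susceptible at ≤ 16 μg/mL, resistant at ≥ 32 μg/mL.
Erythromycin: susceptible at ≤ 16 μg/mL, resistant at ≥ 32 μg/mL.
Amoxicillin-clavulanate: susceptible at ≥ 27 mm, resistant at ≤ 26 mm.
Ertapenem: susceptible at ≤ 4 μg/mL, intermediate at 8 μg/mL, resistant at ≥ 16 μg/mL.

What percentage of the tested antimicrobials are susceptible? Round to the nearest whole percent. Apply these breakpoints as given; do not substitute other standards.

25%

Fosfomycin: 64 μg/mL is ≥ 4 μg/mL ⇒ R
Amoxicillin-clavulanate (23 mm) ≤ 26 mm → resistant
Linezolid: 0.06 μg/mL is ≤ 16 μg/mL — Susceptible
Aztreonam 22 mm: ≤ 24 mm — resistant
Rifampin 2 μg/mL: ≤ 16 μg/mL ⇒ Susceptible
Erythromycin: 64 μg/mL is ≥ 32 μg/mL — R
Ertapenem 8 μg/mL: = 8 μg/mL → Intermediate
Chloramphenicol: 2 μg/mL is ≥ 1 μg/mL ⇒ resistant
Susceptible: 2/8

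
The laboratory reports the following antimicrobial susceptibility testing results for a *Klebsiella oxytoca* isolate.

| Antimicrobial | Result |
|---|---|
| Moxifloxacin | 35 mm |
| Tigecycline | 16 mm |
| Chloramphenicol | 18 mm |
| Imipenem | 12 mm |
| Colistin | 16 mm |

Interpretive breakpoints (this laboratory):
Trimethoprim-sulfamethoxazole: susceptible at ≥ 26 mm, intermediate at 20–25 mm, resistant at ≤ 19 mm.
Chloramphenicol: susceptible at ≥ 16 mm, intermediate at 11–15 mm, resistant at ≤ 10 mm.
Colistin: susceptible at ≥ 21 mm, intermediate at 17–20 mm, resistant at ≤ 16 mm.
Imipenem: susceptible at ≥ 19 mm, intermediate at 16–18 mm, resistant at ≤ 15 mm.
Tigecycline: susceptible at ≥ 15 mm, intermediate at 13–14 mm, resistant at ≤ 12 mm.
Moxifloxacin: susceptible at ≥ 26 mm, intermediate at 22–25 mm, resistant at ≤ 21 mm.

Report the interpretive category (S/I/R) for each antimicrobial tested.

Moxifloxacin: 35 mm is ≥ 26 mm — susceptible
Tigecycline (16 mm) ≥ 15 mm ⇒ susceptible
Chloramphenicol (18 mm) ≥ 16 mm → S
Imipenem: 12 mm is ≤ 15 mm — resistant
Colistin (16 mm) ≤ 16 mm — Resistant

S, S, S, R, R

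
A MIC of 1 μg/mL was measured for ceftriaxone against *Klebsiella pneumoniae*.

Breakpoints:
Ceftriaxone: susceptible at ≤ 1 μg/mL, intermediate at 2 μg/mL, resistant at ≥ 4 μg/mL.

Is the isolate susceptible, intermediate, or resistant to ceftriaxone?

Ceftriaxone (1 μg/mL) ≤ 1 μg/mL ⇒ S

S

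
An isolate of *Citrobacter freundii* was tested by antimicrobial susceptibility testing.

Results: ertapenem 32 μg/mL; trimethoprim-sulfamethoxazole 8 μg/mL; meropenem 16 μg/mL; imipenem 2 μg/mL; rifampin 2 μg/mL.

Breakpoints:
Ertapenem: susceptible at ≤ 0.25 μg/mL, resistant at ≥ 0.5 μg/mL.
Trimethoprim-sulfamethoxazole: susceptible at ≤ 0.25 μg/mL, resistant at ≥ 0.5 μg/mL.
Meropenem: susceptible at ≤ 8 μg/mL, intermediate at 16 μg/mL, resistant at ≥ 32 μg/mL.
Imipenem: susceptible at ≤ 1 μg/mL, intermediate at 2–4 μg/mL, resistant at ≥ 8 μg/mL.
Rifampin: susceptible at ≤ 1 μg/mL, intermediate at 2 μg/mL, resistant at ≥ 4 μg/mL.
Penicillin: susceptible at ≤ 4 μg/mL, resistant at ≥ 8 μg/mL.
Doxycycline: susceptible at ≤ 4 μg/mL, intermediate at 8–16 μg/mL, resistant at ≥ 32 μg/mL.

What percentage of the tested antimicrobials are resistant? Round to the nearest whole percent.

Ertapenem 32 μg/mL: ≥ 0.5 μg/mL — Resistant
Trimethoprim-sulfamethoxazole: 8 μg/mL is ≥ 0.5 μg/mL → resistant
Meropenem (16 μg/mL) = 16 μg/mL → intermediate
Imipenem: 2 μg/mL is in 2–4 μg/mL — Intermediate
Rifampin (2 μg/mL) = 2 μg/mL — I
Resistant: 2/5

40%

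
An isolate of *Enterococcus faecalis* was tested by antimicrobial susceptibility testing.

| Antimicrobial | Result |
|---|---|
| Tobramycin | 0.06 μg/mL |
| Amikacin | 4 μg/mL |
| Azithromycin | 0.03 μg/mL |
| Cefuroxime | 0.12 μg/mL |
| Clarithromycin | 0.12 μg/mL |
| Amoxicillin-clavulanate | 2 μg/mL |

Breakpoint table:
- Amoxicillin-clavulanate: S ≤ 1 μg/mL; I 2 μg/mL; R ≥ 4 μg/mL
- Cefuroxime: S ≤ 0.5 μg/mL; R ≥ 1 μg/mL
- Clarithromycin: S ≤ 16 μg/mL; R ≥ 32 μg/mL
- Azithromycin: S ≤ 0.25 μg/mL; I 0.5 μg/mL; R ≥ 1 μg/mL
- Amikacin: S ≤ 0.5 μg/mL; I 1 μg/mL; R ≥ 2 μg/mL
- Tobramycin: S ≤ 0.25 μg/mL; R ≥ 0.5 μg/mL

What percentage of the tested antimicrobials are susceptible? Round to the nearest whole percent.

Tobramycin 0.06 μg/mL: ≤ 0.25 μg/mL — S
Amikacin: 4 μg/mL is ≥ 2 μg/mL — Resistant
Azithromycin: 0.03 μg/mL is ≤ 0.25 μg/mL → susceptible
Cefuroxime (0.12 μg/mL) ≤ 0.5 μg/mL ⇒ Susceptible
Clarithromycin (0.12 μg/mL) ≤ 16 μg/mL — Susceptible
Amoxicillin-clavulanate (2 μg/mL) = 2 μg/mL → Intermediate
Susceptible: 4/6

67%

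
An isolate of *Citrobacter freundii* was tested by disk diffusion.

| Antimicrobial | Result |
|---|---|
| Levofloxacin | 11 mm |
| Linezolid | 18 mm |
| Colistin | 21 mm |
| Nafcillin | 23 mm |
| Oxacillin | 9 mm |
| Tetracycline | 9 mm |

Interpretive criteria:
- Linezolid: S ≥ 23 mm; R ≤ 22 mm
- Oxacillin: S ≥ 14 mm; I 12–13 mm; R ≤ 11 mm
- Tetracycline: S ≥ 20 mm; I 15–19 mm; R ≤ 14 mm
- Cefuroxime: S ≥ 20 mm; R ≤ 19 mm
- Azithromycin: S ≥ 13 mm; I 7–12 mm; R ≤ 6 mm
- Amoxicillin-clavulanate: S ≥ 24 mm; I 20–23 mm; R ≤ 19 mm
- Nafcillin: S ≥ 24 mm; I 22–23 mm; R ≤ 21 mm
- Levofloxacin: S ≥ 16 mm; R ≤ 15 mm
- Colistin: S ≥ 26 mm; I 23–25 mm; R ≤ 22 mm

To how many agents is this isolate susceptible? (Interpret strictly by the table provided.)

Levofloxacin: 11 mm is ≤ 15 mm ⇒ R
Linezolid (18 mm) ≤ 22 mm ⇒ resistant
Colistin: 21 mm is ≤ 22 mm → resistant
Nafcillin (23 mm) in 22–23 mm ⇒ Intermediate
Oxacillin: 9 mm is ≤ 11 mm ⇒ resistant
Tetracycline: 9 mm is ≤ 14 mm → R
Susceptible: 0

0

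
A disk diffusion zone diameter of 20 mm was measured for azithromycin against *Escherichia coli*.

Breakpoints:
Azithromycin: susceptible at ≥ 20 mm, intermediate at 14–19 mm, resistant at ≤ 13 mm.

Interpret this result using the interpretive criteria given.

Susceptible

Azithromycin: 20 mm is ≥ 20 mm → susceptible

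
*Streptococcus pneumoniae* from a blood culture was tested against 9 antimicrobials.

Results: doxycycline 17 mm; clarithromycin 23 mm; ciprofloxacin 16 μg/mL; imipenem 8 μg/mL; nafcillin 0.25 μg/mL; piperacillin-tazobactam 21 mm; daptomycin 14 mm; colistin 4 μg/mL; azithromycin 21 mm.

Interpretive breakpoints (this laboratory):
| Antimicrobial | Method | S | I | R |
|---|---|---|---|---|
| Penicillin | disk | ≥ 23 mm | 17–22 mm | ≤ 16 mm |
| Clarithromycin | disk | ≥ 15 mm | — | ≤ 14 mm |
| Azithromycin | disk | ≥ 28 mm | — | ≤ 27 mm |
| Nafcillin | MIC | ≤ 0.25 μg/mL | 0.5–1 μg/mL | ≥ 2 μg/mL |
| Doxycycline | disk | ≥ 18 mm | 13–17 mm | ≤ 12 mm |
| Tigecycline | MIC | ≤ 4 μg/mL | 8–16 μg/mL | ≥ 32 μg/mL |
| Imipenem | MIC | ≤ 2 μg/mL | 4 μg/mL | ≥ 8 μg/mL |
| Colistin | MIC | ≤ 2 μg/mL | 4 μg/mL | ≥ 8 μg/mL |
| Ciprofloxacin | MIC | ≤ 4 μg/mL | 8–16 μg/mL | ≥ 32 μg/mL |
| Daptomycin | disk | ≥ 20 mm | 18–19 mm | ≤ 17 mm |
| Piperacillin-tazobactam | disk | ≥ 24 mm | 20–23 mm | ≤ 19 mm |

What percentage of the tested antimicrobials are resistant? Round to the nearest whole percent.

33%

Doxycycline 17 mm: in 13–17 mm ⇒ Intermediate
Clarithromycin (23 mm) ≥ 15 mm ⇒ susceptible
Ciprofloxacin 16 μg/mL: in 8–16 μg/mL — I
Imipenem 8 μg/mL: ≥ 8 μg/mL → R
Nafcillin: 0.25 μg/mL is ≤ 0.25 μg/mL — susceptible
Piperacillin-tazobactam (21 mm) in 20–23 mm → I
Daptomycin 14 mm: ≤ 17 mm ⇒ Resistant
Colistin: 4 μg/mL is = 4 μg/mL — I
Azithromycin (21 mm) ≤ 27 mm → resistant
Resistant: 3/9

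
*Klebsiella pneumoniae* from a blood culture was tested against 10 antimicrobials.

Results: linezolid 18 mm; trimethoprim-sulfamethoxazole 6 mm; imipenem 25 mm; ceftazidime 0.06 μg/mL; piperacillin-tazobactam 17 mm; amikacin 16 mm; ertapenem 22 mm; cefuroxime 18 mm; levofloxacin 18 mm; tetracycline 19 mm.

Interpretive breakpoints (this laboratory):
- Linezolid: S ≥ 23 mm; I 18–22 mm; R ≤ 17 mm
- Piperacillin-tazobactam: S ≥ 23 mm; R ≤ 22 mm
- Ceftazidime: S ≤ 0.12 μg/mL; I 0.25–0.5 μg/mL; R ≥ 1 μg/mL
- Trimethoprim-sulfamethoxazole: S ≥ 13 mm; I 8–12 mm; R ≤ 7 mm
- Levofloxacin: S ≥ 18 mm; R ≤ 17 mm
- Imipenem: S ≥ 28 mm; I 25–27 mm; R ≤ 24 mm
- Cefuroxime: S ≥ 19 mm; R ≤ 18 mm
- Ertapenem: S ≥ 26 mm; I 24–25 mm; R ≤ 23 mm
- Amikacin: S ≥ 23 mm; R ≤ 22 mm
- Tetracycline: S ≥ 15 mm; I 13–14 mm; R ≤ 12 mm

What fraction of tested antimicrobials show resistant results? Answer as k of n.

Linezolid (18 mm) in 18–22 mm → intermediate
Trimethoprim-sulfamethoxazole 6 mm: ≤ 7 mm → R
Imipenem: 25 mm is in 25–27 mm → Intermediate
Ceftazidime 0.06 μg/mL: ≤ 0.12 μg/mL — S
Piperacillin-tazobactam 17 mm: ≤ 22 mm → R
Amikacin: 16 mm is ≤ 22 mm — Resistant
Ertapenem: 22 mm is ≤ 23 mm ⇒ resistant
Cefuroxime: 18 mm is ≤ 18 mm — Resistant
Levofloxacin 18 mm: ≥ 18 mm ⇒ susceptible
Tetracycline 19 mm: ≥ 15 mm ⇒ Susceptible
Resistant: 5/10

5 of 10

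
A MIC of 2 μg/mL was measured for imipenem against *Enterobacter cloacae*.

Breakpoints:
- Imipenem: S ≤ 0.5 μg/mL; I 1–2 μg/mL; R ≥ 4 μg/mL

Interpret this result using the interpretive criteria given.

Imipenem 2 μg/mL: in 1–2 μg/mL — intermediate

I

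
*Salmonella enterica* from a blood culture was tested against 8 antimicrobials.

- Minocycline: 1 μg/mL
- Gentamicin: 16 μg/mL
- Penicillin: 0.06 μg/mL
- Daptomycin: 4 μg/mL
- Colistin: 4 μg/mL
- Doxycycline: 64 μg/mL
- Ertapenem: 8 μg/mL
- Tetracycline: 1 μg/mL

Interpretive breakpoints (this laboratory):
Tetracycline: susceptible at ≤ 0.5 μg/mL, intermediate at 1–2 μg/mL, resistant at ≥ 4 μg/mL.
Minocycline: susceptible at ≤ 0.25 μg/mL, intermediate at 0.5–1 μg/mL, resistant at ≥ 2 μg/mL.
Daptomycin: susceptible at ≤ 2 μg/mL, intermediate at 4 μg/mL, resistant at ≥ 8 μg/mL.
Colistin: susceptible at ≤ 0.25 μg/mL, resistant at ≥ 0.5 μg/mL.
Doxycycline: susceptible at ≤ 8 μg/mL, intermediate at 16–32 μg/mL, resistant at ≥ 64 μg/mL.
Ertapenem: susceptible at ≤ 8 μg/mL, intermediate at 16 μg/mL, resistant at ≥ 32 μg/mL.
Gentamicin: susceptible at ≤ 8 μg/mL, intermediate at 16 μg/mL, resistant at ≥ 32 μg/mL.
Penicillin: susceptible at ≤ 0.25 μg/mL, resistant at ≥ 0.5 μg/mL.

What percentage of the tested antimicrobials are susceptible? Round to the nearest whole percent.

25%

Minocycline (1 μg/mL) in 0.5–1 μg/mL → Intermediate
Gentamicin: 16 μg/mL is = 16 μg/mL — Intermediate
Penicillin (0.06 μg/mL) ≤ 0.25 μg/mL — S
Daptomycin (4 μg/mL) = 4 μg/mL — Intermediate
Colistin: 4 μg/mL is ≥ 0.5 μg/mL — Resistant
Doxycycline: 64 μg/mL is ≥ 64 μg/mL → R
Ertapenem: 8 μg/mL is ≤ 8 μg/mL ⇒ susceptible
Tetracycline: 1 μg/mL is in 1–2 μg/mL → I
Susceptible: 2/8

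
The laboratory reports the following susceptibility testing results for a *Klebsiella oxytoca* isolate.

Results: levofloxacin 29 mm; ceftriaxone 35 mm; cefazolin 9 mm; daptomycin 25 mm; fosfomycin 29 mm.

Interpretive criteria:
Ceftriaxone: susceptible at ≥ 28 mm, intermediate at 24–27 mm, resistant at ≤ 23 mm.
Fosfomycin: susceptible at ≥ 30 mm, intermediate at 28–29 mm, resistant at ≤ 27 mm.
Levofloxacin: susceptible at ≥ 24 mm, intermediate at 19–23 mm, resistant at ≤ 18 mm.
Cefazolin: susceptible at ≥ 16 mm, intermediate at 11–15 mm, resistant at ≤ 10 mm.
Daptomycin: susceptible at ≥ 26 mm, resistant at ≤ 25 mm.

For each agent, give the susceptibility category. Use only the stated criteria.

S, S, R, R, I

Levofloxacin (29 mm) ≥ 24 mm ⇒ Susceptible
Ceftriaxone: 35 mm is ≥ 28 mm → susceptible
Cefazolin: 9 mm is ≤ 10 mm ⇒ resistant
Daptomycin (25 mm) ≤ 25 mm ⇒ resistant
Fosfomycin (29 mm) in 28–29 mm — Intermediate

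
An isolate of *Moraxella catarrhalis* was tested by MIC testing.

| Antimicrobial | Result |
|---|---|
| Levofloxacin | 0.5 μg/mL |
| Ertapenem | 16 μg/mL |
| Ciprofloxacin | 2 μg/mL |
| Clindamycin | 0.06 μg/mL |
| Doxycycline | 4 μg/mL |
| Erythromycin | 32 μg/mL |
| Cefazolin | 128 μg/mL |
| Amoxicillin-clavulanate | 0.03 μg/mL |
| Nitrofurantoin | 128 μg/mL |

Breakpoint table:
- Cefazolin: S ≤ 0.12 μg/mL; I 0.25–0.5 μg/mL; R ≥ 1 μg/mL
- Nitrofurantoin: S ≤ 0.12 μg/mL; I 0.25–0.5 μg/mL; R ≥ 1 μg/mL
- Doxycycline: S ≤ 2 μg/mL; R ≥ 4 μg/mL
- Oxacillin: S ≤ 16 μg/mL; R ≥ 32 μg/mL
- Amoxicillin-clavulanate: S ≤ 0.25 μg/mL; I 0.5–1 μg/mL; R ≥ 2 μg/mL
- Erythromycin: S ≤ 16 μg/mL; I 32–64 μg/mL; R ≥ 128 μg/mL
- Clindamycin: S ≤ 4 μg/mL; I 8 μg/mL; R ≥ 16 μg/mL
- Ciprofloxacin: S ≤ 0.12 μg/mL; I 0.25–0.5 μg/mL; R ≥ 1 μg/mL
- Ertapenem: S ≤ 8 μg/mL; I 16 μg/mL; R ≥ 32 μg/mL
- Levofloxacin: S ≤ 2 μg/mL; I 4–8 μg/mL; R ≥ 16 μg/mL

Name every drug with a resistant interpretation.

Levofloxacin (0.5 μg/mL) ≤ 2 μg/mL → Susceptible
Ertapenem 16 μg/mL: = 16 μg/mL — I
Ciprofloxacin (2 μg/mL) ≥ 1 μg/mL — R
Clindamycin: 0.06 μg/mL is ≤ 4 μg/mL ⇒ susceptible
Doxycycline (4 μg/mL) ≥ 4 μg/mL — R
Erythromycin (32 μg/mL) in 32–64 μg/mL → I
Cefazolin 128 μg/mL: ≥ 1 μg/mL → Resistant
Amoxicillin-clavulanate (0.03 μg/mL) ≤ 0.25 μg/mL ⇒ susceptible
Nitrofurantoin: 128 μg/mL is ≥ 1 μg/mL → Resistant

ciprofloxacin, doxycycline, cefazolin, nitrofurantoin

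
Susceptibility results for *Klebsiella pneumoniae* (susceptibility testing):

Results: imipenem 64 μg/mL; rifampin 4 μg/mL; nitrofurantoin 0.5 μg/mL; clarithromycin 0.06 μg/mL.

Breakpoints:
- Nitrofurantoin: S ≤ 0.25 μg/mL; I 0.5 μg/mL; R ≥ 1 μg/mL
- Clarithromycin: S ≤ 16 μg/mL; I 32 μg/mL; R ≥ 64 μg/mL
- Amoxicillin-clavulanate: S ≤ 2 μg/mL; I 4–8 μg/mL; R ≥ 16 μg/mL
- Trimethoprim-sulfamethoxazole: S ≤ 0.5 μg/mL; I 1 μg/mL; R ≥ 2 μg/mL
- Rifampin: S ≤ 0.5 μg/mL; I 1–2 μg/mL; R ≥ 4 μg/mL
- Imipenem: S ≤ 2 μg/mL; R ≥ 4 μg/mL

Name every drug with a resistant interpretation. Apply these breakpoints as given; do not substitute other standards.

Imipenem 64 μg/mL: ≥ 4 μg/mL ⇒ resistant
Rifampin 4 μg/mL: ≥ 4 μg/mL → resistant
Nitrofurantoin: 0.5 μg/mL is = 0.5 μg/mL ⇒ Intermediate
Clarithromycin 0.06 μg/mL: ≤ 16 μg/mL ⇒ susceptible

imipenem, rifampin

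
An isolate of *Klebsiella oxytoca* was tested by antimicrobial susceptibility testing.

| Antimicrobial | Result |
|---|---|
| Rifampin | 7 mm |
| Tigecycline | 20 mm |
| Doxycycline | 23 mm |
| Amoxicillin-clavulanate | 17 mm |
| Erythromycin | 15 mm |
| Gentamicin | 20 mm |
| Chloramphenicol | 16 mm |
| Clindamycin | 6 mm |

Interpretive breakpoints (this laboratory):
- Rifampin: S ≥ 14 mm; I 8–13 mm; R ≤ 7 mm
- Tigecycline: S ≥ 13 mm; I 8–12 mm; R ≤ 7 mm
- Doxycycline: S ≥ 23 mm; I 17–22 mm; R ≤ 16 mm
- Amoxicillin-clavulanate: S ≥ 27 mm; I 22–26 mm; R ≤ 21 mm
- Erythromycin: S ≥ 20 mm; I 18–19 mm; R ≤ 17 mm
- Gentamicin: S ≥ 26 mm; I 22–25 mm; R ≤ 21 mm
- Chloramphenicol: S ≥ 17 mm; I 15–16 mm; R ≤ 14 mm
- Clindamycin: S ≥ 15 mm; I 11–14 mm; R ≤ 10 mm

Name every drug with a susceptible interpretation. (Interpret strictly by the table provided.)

tigecycline, doxycycline

Rifampin: 7 mm is ≤ 7 mm → Resistant
Tigecycline 20 mm: ≥ 13 mm ⇒ susceptible
Doxycycline 23 mm: ≥ 23 mm ⇒ susceptible
Amoxicillin-clavulanate (17 mm) ≤ 21 mm ⇒ resistant
Erythromycin (15 mm) ≤ 17 mm → resistant
Gentamicin 20 mm: ≤ 21 mm → Resistant
Chloramphenicol (16 mm) in 15–16 mm ⇒ Intermediate
Clindamycin: 6 mm is ≤ 10 mm ⇒ resistant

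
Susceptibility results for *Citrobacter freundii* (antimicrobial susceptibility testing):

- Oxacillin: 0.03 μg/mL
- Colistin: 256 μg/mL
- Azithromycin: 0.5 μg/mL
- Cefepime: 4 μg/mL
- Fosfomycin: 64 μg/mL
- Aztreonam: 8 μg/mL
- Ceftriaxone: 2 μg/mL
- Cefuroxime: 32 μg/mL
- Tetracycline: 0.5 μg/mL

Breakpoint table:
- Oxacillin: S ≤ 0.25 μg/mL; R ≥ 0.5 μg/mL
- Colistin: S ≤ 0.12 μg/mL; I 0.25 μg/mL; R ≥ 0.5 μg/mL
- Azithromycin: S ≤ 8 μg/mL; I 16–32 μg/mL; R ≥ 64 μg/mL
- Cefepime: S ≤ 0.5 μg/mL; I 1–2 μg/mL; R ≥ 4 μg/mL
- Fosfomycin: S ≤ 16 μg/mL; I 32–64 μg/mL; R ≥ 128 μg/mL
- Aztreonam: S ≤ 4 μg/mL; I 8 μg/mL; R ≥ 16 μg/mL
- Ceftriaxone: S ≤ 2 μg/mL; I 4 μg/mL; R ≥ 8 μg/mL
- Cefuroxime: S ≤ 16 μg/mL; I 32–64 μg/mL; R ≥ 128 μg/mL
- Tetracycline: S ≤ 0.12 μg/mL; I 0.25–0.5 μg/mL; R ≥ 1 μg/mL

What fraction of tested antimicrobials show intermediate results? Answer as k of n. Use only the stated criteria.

4 of 9

Oxacillin 0.03 μg/mL: ≤ 0.25 μg/mL → S
Colistin (256 μg/mL) ≥ 0.5 μg/mL — resistant
Azithromycin (0.5 μg/mL) ≤ 8 μg/mL ⇒ Susceptible
Cefepime 4 μg/mL: ≥ 4 μg/mL → Resistant
Fosfomycin (64 μg/mL) in 32–64 μg/mL — I
Aztreonam: 8 μg/mL is = 8 μg/mL — I
Ceftriaxone: 2 μg/mL is ≤ 2 μg/mL — S
Cefuroxime: 32 μg/mL is in 32–64 μg/mL ⇒ I
Tetracycline (0.5 μg/mL) in 0.25–0.5 μg/mL ⇒ intermediate
Intermediate: 4/9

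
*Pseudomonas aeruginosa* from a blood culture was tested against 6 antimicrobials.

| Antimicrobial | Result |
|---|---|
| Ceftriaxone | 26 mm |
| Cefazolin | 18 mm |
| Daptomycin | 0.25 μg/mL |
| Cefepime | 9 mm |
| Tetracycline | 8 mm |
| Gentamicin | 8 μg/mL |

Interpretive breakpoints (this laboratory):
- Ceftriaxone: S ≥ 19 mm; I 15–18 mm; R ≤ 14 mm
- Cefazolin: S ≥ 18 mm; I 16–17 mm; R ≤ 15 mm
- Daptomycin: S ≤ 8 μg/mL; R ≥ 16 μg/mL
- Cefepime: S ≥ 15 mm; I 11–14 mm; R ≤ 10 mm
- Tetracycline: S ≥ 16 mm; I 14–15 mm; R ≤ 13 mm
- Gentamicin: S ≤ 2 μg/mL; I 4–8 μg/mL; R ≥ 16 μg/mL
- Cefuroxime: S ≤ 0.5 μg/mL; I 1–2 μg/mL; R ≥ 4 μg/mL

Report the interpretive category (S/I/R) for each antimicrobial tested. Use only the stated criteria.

Ceftriaxone: 26 mm is ≥ 19 mm ⇒ S
Cefazolin: 18 mm is ≥ 18 mm ⇒ S
Daptomycin: 0.25 μg/mL is ≤ 8 μg/mL ⇒ Susceptible
Cefepime 9 mm: ≤ 10 mm → resistant
Tetracycline (8 mm) ≤ 13 mm — R
Gentamicin (8 μg/mL) in 4–8 μg/mL → I

S, S, S, R, R, I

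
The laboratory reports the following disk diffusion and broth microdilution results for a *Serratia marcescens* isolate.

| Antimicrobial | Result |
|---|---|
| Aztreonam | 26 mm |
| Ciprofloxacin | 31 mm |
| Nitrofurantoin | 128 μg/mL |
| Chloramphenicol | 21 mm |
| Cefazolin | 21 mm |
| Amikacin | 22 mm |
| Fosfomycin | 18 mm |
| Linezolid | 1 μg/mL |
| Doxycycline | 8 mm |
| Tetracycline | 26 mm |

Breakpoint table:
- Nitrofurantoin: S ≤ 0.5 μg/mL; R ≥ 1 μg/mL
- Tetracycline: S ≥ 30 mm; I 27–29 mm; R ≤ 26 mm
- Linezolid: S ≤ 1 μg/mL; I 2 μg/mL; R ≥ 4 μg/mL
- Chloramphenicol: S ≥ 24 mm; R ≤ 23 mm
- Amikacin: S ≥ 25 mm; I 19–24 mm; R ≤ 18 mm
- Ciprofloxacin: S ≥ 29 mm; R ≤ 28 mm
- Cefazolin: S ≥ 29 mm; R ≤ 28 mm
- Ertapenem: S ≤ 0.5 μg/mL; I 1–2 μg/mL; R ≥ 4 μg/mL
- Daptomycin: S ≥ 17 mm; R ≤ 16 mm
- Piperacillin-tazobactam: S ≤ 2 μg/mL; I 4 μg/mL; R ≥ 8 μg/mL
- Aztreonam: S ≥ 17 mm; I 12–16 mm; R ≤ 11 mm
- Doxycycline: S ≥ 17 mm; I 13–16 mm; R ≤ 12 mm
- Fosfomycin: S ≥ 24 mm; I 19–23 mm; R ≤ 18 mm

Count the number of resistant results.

6

Aztreonam (26 mm) ≥ 17 mm ⇒ Susceptible
Ciprofloxacin 31 mm: ≥ 29 mm — S
Nitrofurantoin 128 μg/mL: ≥ 1 μg/mL ⇒ R
Chloramphenicol 21 mm: ≤ 23 mm → R
Cefazolin: 21 mm is ≤ 28 mm ⇒ resistant
Amikacin (22 mm) in 19–24 mm ⇒ Intermediate
Fosfomycin 18 mm: ≤ 18 mm ⇒ R
Linezolid 1 μg/mL: ≤ 1 μg/mL — Susceptible
Doxycycline: 8 mm is ≤ 12 mm ⇒ R
Tetracycline: 26 mm is ≤ 26 mm → Resistant
Resistant: 6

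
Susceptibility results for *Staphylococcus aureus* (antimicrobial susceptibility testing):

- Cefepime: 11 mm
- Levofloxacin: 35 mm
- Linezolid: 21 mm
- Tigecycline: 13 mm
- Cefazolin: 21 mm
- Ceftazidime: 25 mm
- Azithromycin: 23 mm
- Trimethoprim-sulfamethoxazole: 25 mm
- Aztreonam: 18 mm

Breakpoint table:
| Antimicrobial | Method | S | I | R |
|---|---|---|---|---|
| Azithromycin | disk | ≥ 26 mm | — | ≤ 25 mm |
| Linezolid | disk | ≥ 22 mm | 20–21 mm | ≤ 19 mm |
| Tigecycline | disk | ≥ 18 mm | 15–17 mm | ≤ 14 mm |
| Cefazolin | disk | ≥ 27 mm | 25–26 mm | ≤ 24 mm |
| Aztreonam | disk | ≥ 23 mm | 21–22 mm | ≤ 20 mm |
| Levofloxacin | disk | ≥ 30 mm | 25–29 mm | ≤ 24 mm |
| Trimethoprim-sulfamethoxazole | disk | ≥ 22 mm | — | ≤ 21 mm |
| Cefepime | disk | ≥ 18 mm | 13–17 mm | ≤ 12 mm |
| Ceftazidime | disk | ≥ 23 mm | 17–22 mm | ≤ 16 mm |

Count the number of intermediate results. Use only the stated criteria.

Cefepime: 11 mm is ≤ 12 mm — resistant
Levofloxacin (35 mm) ≥ 30 mm — S
Linezolid (21 mm) in 20–21 mm → intermediate
Tigecycline (13 mm) ≤ 14 mm — Resistant
Cefazolin: 21 mm is ≤ 24 mm ⇒ Resistant
Ceftazidime: 25 mm is ≥ 23 mm — susceptible
Azithromycin 23 mm: ≤ 25 mm ⇒ Resistant
Trimethoprim-sulfamethoxazole 25 mm: ≥ 22 mm → Susceptible
Aztreonam: 18 mm is ≤ 20 mm → R
Intermediate: 1

1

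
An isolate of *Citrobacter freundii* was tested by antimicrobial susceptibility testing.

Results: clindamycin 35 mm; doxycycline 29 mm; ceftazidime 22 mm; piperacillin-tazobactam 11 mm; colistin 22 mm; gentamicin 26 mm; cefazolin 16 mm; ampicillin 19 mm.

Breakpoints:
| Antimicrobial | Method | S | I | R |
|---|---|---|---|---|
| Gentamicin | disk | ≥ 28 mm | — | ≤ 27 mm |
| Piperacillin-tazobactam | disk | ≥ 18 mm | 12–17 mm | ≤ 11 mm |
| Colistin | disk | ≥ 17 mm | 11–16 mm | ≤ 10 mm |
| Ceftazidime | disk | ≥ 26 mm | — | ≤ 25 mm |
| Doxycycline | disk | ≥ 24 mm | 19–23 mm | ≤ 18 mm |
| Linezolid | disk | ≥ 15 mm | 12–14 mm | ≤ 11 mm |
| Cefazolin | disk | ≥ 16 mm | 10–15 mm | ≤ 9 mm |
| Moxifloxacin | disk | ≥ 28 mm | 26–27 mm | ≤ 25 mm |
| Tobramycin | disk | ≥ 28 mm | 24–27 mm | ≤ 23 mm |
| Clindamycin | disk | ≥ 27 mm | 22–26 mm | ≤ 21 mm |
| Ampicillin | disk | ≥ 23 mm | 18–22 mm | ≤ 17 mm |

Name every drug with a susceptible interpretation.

Clindamycin 35 mm: ≥ 27 mm — Susceptible
Doxycycline: 29 mm is ≥ 24 mm → Susceptible
Ceftazidime 22 mm: ≤ 25 mm → Resistant
Piperacillin-tazobactam 11 mm: ≤ 11 mm — R
Colistin 22 mm: ≥ 17 mm → S
Gentamicin: 26 mm is ≤ 27 mm — resistant
Cefazolin (16 mm) ≥ 16 mm ⇒ susceptible
Ampicillin (19 mm) in 18–22 mm ⇒ I

clindamycin, doxycycline, colistin, cefazolin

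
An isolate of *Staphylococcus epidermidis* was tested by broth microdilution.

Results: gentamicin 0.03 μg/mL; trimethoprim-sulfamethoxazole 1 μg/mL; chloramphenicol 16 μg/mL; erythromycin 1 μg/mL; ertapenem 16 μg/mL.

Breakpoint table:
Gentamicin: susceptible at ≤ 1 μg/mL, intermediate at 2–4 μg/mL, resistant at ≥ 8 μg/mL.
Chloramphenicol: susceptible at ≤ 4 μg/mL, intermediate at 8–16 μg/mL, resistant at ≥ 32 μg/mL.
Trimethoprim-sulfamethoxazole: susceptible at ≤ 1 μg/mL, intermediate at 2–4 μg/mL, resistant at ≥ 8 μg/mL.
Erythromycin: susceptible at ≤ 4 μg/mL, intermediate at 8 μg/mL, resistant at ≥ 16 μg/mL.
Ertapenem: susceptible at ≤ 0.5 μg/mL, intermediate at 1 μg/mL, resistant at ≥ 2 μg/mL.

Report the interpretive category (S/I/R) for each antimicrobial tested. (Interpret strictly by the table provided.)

Gentamicin 0.03 μg/mL: ≤ 1 μg/mL ⇒ Susceptible
Trimethoprim-sulfamethoxazole: 1 μg/mL is ≤ 1 μg/mL ⇒ S
Chloramphenicol: 16 μg/mL is in 8–16 μg/mL — Intermediate
Erythromycin: 1 μg/mL is ≤ 4 μg/mL ⇒ S
Ertapenem: 16 μg/mL is ≥ 2 μg/mL — resistant

S, S, I, S, R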